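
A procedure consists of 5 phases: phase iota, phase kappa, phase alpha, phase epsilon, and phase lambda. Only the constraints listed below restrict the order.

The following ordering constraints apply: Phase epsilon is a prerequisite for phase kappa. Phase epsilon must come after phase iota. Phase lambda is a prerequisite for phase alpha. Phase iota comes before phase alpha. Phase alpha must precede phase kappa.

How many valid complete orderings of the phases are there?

5

2 phases have no prerequisites (phase iota, phase lambda), so any of them could come first.
Enumerating by repeatedly choosing an available phase (one whose prerequisites are all placed) gives 5 distinct complete orderings.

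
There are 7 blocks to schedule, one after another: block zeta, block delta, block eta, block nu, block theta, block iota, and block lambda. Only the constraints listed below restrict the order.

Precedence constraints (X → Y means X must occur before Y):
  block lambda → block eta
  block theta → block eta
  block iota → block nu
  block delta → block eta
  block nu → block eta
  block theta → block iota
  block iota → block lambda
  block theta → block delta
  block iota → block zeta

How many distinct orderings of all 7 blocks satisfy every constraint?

Block theta is the only block with nothing required before it, so every ordering starts there.
Counting all ways to extend the partial order to a total order gives 38.

38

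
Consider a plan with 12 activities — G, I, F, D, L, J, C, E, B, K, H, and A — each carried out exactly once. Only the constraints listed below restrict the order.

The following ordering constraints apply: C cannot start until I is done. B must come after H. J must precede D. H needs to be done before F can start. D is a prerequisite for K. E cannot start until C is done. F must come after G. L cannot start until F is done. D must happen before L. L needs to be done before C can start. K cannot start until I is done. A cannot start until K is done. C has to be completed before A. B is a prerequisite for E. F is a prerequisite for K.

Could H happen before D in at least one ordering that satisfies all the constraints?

Nothing in the constraints forces D before H — there is no chain from D to H.
So a valid ordering placing H earlier than D exists.

Yes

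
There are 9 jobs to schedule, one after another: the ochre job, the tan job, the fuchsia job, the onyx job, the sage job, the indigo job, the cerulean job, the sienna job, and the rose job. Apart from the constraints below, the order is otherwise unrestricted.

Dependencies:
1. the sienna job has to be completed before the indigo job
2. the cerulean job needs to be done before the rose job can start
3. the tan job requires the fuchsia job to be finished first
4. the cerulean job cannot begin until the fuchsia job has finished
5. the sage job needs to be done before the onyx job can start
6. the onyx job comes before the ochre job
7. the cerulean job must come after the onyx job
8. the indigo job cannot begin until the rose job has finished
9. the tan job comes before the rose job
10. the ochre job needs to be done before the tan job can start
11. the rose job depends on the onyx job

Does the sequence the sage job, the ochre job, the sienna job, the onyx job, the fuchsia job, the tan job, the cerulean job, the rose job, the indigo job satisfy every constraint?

Here the onyx job comes after the ochre job.
Since the onyx job is required before the ochre job, the ordering is invalid.

No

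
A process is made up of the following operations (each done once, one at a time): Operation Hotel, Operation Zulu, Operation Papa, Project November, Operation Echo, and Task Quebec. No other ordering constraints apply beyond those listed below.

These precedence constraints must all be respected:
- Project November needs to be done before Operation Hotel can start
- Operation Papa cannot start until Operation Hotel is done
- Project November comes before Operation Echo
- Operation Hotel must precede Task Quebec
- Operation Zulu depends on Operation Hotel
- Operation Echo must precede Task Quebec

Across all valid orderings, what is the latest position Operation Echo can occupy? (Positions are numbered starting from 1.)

5

The only operation forced after Operation Echo (directly or by a chain) is Task Quebec.
With 1 mandatory successor out of 6 operations total, the latest slot for Operation Echo is 6−1 = 5, and it's reachable by doing all non-successors before Operation Echo.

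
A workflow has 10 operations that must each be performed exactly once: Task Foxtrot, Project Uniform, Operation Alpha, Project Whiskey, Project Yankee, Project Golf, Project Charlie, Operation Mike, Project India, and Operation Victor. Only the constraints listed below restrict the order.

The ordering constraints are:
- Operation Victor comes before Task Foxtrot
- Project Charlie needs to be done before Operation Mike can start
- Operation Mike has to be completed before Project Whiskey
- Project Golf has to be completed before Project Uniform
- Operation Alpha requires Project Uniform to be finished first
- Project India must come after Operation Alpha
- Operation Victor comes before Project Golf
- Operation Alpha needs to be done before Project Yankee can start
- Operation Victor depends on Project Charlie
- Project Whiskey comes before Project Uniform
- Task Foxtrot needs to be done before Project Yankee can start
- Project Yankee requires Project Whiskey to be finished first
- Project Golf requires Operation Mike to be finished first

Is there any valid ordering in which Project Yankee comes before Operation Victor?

No

Following Operation Victor → Task Foxtrot → Project Yankee, Operation Victor must precede Project Yankee in every valid ordering.
So no valid ordering can have Project Yankee before Operation Victor.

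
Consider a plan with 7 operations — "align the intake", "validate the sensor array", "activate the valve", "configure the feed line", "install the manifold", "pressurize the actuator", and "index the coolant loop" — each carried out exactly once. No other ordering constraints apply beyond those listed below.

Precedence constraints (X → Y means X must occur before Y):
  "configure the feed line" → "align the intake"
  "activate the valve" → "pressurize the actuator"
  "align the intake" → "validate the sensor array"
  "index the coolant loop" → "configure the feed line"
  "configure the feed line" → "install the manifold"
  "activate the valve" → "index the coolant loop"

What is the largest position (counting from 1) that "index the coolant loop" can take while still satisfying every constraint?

3

Every operation that must follow "index the coolant loop" has to come after it. Tracing all chains starting from "index the coolant loop", those operations are: "align the intake", "validate the sensor array", "configure the feed line", "install the manifold" — 4 in total.
So at least 4 operations follow "index the coolant loop", putting "index the coolant loop" no later than position 3. That position is achievable by scheduling everything else first.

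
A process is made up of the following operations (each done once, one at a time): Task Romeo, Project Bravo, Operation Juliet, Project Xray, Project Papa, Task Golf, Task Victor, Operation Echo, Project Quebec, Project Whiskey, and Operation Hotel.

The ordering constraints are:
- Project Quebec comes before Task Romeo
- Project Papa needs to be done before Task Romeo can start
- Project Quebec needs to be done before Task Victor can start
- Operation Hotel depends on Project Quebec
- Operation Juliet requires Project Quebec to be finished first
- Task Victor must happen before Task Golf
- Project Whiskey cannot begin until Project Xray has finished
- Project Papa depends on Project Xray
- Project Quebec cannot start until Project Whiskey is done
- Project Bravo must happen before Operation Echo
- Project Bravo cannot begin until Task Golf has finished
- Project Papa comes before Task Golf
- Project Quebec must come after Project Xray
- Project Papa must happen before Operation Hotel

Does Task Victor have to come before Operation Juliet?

No

Task Victor and Operation Juliet are not related by any chain of constraints.
So Task Victor can come before Operation Juliet or after — it is not forced.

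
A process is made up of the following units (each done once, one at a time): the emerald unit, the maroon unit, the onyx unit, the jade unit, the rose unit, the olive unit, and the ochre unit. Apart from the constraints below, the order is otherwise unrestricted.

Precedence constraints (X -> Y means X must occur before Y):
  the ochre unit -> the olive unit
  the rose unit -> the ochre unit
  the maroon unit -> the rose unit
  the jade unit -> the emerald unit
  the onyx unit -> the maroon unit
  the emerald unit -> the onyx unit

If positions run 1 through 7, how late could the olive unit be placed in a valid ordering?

The olive unit has no required successors, so nothing stops it from going last (position 7).

7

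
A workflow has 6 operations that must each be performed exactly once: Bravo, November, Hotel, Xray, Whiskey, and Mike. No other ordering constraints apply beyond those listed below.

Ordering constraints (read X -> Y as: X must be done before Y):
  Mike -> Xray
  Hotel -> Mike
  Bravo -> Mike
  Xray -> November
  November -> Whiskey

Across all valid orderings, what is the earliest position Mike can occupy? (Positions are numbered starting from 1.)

The operations that are forced before Mike, directly or transitively, are Bravo, Hotel. That's 2 operations.
So at minimum 2 operations come before Mike, putting Mike no earlier than position 3. That position is achievable by scheduling exactly those predecessors first.

3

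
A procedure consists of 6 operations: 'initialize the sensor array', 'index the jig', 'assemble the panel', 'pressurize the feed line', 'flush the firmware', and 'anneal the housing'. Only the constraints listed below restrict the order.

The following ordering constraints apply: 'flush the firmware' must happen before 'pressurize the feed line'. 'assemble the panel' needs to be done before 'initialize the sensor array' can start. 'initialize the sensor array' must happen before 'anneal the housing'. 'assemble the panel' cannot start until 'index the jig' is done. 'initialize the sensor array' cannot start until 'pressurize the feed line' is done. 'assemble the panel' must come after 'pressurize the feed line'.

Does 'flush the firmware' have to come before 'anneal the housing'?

Following the dependencies: 'flush the firmware' → 'pressurize the feed line' → 'initialize the sensor array' → 'anneal the housing'.
So 'flush the firmware' must precede 'anneal the housing' in any valid ordering.

Yes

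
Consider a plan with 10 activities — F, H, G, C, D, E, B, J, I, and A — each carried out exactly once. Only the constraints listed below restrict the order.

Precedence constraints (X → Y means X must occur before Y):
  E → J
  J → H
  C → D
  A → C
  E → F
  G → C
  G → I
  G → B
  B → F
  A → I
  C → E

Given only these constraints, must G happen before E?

Yes

Following the dependencies: G → C → E.
That forces G before E in every valid schedule.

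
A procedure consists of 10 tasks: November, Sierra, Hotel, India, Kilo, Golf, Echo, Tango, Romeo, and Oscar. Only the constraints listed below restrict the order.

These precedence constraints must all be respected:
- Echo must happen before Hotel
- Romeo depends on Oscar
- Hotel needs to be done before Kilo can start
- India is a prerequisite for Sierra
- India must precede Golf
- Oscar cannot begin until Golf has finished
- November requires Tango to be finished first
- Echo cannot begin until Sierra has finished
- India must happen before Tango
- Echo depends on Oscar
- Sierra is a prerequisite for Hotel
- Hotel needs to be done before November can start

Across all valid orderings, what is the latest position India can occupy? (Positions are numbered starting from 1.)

1

Following every chain forward from India, the tasks that must come later are November, Sierra, Hotel, Kilo, Golf, Echo, Tango, Romeo, Oscar — 9 of them.
With 9 mandatory successors out of 10 tasks total, the latest slot for India is 10−9 = 1, and it's reachable by doing all non-successors before India.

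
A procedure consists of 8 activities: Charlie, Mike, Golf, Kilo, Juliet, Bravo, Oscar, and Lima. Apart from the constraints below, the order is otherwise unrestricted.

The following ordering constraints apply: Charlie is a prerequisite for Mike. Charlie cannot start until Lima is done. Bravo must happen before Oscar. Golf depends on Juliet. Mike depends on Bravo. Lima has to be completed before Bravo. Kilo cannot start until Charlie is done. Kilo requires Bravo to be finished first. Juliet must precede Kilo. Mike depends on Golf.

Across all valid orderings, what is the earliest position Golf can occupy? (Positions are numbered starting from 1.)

2

Working backwards through the constraints from Golf, its only required predecessor is Juliet.
With 1 mandatory predecessor, the earliest Golf can sit is position 1+1 = 2, and placing just that one first achieves it.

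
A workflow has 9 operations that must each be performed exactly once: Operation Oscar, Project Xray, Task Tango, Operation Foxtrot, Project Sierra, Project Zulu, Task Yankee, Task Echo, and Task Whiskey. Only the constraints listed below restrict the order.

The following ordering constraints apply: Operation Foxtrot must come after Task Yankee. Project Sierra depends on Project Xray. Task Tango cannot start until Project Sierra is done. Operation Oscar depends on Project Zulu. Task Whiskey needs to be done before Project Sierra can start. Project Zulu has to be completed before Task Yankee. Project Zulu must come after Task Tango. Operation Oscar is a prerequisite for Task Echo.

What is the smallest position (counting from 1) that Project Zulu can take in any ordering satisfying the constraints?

5

Working backwards through the constraints from Project Zulu, its full set of required predecessors is Project Xray, Task Tango, Project Sierra, Task Whiskey — 4 of them.
With 4 mandatory predecessors, the earliest Project Zulu can sit is position 4+1 = 5, and placing just those 4 first achieves it.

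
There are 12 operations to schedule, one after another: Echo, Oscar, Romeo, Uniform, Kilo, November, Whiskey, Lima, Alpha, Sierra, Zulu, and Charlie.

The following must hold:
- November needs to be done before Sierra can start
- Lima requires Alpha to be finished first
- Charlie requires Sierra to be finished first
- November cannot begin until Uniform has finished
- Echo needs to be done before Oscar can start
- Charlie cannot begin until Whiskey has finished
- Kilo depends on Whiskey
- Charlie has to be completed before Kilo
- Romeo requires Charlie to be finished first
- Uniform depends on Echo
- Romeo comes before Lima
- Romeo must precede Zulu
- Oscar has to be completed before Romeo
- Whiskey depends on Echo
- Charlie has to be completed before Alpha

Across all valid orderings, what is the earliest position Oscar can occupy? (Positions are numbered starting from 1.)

Working backwards through the constraints from Oscar, its only required predecessor is Echo.
With 1 mandatory predecessor, the earliest Oscar can sit is position 1+1 = 2, and placing just that one first achieves it.

2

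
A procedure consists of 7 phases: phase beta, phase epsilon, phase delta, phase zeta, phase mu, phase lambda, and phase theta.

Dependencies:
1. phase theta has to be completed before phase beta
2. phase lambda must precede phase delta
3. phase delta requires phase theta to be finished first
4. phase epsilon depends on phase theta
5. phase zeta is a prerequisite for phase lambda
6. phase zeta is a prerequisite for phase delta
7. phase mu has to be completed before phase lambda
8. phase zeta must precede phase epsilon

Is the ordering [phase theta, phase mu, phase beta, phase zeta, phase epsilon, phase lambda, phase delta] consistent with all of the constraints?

Yes

Every stated constraint is respected: phase theta sits at position 1, ahead of phase delta at position 7, and each of the other listed pairs likewise has the predecessor earlier in the sequence.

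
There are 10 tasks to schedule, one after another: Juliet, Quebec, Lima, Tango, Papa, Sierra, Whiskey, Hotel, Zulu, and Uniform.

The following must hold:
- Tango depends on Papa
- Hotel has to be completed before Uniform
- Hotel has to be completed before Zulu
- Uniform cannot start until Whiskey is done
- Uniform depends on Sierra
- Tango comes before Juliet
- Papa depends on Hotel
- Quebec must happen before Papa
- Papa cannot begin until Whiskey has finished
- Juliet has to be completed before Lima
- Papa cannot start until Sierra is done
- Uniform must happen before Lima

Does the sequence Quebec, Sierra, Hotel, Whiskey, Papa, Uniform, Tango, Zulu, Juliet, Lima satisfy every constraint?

Every stated constraint is respected: Hotel sits at position 3, ahead of Zulu at position 8, and each of the other listed pairs likewise has the predecessor earlier in the sequence.

Yes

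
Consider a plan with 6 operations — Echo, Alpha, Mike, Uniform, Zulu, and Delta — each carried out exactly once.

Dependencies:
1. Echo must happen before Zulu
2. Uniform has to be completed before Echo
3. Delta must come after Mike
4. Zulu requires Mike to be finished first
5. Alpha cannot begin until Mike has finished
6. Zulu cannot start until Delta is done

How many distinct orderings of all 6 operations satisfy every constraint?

26

2 operations have no prerequisites (Mike, Uniform), so any of them could come first.
Enumerating by repeatedly choosing an available operation (one whose prerequisites are all placed) gives 26 distinct complete orderings.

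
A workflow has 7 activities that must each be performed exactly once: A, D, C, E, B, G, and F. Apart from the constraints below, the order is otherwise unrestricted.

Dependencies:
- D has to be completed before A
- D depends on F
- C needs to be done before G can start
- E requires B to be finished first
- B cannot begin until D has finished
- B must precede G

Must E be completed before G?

No

No chain of constraints connects E to G in either direction.
A valid ordering placing G before E exists, so the answer is no.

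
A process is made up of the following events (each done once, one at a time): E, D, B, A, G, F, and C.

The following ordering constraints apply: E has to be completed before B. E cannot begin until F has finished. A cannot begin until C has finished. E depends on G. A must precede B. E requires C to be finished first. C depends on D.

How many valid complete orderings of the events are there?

32

3 events have no prerequisites (D, G, F), so any of them could come first.
Systematically extending each partial ordering one event at a time and counting, there are 32 complete orderings.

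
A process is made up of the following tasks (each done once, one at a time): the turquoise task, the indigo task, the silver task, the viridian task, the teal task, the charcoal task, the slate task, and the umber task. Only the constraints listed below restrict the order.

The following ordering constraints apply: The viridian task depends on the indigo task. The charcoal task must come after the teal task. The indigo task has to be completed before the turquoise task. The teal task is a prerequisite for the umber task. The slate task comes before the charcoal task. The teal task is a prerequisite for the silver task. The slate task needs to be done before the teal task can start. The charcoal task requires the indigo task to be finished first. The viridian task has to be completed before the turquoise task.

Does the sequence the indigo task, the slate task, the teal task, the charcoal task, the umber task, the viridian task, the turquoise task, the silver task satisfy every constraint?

Yes

Going through the constraints one by one, each required predecessor appears earlier in the sequence than its dependent — e.g. the indigo task (position 1) is before the turquoise task (position 7), as required.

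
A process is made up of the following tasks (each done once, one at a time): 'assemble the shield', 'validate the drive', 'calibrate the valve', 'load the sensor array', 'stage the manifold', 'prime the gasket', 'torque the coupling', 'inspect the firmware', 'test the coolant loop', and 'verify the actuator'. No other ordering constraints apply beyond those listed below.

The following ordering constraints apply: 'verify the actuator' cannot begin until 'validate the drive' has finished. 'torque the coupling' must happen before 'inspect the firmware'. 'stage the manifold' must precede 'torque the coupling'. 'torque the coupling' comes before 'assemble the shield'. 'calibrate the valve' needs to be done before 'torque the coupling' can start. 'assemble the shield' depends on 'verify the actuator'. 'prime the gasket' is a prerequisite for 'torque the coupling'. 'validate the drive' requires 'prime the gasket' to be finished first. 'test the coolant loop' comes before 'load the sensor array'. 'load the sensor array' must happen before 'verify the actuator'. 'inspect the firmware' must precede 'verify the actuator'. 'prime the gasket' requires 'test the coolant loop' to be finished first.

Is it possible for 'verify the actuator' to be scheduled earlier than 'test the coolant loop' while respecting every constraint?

No

The constraints give a chain 'test the coolant loop' → 'load the sensor array' → 'verify the actuator', which forces 'test the coolant loop' before 'verify the actuator'.
So no valid ordering can have 'verify the actuator' before 'test the coolant loop'.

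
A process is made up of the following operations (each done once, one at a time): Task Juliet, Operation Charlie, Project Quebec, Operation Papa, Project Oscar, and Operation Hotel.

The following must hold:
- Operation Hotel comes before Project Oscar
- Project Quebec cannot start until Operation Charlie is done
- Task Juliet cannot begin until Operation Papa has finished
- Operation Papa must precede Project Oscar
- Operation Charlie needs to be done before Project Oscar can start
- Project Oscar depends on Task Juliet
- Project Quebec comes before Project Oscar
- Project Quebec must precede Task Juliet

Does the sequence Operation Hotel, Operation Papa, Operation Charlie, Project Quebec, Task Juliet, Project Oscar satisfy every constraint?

Yes

Every stated constraint is respected: Operation Hotel sits at position 1, ahead of Project Oscar at position 6, and each of the other listed pairs likewise has the predecessor earlier in the sequence.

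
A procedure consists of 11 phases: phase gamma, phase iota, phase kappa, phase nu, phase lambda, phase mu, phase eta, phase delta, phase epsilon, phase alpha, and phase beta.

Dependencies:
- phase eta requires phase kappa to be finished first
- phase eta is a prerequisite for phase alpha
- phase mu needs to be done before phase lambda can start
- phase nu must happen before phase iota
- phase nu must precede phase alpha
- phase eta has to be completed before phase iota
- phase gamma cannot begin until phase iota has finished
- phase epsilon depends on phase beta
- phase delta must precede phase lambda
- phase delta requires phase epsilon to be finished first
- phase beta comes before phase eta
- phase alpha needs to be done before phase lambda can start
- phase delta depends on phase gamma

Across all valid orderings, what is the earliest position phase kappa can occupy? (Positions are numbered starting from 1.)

Phase kappa has no prerequisites at all, so it can go in position 1.

1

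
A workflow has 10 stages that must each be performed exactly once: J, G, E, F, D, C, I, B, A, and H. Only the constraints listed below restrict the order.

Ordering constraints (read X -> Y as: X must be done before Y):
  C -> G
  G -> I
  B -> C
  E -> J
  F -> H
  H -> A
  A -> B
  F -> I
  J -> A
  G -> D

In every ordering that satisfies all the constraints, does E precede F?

E and F are not related by any chain of constraints.
A valid ordering placing F before E exists, so the answer is no.

No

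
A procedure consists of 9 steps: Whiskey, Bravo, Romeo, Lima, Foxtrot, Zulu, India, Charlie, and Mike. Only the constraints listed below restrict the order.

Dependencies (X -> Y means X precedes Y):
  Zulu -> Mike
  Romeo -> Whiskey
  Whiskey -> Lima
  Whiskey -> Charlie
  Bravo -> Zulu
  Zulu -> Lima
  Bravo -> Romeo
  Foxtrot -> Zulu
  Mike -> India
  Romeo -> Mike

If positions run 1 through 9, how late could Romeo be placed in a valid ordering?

4

Following every chain forward from Romeo, the steps that must come later are Whiskey, Lima, India, Charlie, Mike — 5 of them.
So at least 5 steps follow Romeo, putting Romeo no later than position 4. That position is achievable by scheduling everything else first.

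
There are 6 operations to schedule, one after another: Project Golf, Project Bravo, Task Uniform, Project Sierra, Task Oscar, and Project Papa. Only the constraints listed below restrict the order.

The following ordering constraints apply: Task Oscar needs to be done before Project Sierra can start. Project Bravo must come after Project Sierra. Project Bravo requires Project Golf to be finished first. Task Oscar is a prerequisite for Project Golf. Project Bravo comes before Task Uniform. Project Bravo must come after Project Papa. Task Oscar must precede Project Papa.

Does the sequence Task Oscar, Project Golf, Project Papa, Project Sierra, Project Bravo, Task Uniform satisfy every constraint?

Going through the constraints one by one, each required predecessor appears earlier in the sequence than its dependent — e.g. Project Golf (position 2) is before Project Bravo (position 5), as required.

Yes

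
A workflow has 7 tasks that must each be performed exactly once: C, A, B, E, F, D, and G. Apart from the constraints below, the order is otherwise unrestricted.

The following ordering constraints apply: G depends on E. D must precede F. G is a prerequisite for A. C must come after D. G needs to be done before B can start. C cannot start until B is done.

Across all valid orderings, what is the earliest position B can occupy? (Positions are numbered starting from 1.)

3

Working backwards through the constraints from B, its full set of required predecessors is E, G — 2 of them.
With 2 mandatory predecessors, the earliest B can sit is position 2+1 = 3, and placing just those 2 first achieves it.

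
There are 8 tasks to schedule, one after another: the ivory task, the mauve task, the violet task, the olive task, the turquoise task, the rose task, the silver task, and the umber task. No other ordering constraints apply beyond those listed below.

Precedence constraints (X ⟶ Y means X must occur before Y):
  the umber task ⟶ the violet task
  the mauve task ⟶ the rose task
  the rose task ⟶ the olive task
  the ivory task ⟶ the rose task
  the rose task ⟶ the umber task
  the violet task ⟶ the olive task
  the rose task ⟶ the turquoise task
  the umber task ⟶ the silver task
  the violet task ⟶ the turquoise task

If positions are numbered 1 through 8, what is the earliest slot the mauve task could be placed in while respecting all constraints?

1

No constraint forces any other task before the mauve task, so it can be placed first.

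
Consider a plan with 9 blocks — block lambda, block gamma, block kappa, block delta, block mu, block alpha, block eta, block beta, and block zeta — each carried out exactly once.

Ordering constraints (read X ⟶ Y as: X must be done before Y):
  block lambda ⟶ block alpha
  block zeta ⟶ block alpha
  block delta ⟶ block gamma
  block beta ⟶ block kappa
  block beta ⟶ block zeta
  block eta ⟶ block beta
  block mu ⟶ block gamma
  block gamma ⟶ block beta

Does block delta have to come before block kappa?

Yes

Chaining the stated constraints: block delta → block gamma → block beta → block kappa.
Hence block delta necessarily comes before block kappa.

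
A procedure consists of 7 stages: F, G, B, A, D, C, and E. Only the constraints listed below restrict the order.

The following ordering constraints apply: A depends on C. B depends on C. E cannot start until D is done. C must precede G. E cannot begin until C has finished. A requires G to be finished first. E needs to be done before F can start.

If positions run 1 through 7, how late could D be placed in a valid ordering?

Every stage that must follow D has to come after it. Tracing all chains starting from D, those stages are: F, E — 2 in total.
So at least 2 stages follow D, putting D no later than position 5. That position is achievable by scheduling everything else first.

5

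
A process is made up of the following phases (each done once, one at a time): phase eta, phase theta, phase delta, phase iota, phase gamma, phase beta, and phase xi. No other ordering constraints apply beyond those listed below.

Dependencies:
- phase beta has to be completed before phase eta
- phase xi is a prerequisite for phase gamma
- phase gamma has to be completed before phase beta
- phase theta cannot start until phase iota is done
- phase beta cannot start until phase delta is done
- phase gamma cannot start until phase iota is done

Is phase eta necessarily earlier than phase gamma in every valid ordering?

The constraints actually force phase gamma before phase eta (via phase gamma → phase beta → phase eta), not the other way around.
So phase eta never precedes phase gamma.

No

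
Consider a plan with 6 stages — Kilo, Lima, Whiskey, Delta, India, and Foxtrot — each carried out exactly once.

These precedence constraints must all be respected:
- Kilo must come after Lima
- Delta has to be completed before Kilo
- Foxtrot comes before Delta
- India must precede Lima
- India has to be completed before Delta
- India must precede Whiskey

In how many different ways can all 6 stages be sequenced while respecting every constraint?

23

The stages with no prerequisites are India, Foxtrot; any of them can be placed first.
Systematically extending each partial ordering one stage at a time and counting, there are 23 complete orderings.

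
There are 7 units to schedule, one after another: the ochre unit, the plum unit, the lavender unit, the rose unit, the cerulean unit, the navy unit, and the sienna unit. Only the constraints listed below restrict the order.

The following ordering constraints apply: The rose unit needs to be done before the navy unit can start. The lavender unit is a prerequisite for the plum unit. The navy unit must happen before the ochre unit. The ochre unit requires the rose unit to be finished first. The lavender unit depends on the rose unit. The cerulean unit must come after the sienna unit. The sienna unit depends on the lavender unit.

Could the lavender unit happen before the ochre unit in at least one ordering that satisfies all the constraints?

Yes

Nothing in the constraints forces the ochre unit before the lavender unit — there is no chain from the ochre unit to the lavender unit.
So a valid ordering placing the lavender unit earlier than the ochre unit exists.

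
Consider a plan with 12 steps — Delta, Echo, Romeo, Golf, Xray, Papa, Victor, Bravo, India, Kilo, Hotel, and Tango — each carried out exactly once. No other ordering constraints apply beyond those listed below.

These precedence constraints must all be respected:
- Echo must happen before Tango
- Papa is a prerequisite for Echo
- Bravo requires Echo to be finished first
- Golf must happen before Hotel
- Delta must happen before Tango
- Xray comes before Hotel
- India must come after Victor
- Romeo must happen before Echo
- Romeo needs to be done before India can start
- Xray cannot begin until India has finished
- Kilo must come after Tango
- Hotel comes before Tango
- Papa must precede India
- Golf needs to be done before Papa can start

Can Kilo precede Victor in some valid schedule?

No

There is a dependency chain Victor → India → Xray → Hotel → Tango → Kilo, so Kilo always comes after Victor.
Hence Kilo can never be scheduled before Victor.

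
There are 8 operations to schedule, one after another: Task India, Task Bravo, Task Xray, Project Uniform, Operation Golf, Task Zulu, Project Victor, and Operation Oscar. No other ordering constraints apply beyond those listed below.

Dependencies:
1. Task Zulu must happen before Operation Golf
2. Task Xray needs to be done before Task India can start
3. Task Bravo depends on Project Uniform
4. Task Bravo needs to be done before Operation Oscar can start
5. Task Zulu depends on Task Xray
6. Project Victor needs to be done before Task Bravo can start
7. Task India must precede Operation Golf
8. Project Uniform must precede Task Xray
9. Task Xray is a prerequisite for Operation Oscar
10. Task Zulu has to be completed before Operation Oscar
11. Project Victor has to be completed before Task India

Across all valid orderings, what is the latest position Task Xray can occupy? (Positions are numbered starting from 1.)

4

Every operation that must follow Task Xray has to come after it. Tracing all chains starting from Task Xray, those operations are: Task India, Operation Golf, Task Zulu, Operation Oscar — 4 in total.
So at least 4 operations follow Task Xray, putting Task Xray no later than position 4. That position is achievable by scheduling everything else first.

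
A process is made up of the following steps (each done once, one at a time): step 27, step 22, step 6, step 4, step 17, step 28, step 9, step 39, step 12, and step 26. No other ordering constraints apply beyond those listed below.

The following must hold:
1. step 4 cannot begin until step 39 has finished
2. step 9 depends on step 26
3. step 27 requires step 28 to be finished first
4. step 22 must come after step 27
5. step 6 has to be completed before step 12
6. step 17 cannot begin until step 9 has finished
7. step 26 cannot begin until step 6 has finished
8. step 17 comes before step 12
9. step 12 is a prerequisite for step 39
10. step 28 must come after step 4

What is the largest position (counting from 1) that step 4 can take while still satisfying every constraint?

7

The steps that are forced after step 4, directly or by a chain of constraints, are step 27, step 22, step 28. That's 3 steps.
With 3 mandatory successors out of 10 steps total, the latest slot for step 4 is 10−3 = 7, and it's reachable by doing all non-successors before step 4.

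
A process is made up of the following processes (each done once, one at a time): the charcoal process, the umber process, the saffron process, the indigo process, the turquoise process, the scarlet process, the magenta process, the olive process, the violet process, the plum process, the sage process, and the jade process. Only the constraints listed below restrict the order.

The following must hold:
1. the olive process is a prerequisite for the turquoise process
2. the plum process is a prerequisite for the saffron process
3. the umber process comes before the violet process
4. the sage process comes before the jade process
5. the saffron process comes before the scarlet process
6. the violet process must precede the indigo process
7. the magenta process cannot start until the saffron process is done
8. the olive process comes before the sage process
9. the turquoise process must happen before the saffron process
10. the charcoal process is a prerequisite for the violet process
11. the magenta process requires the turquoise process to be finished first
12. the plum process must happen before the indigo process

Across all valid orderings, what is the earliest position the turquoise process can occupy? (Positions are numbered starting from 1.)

2

Working backwards through the constraints from the turquoise process, its only required predecessor is the olive process.
So at minimum 1 process comes before the turquoise process, putting the turquoise process no earlier than position 2. That position is achievable by scheduling exactly that predecessor first.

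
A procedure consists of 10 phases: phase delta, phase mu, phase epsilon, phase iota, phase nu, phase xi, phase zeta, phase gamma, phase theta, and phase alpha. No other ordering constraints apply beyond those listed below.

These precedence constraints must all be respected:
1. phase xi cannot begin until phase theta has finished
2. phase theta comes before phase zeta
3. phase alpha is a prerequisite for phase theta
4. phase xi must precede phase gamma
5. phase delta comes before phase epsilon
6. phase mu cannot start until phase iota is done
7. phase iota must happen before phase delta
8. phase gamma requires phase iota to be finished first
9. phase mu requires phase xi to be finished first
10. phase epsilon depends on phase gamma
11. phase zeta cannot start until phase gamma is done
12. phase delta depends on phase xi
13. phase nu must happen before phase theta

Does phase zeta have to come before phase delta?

Nothing in the constraints links phase zeta and phase delta; they are unordered relative to each other.
There exist valid orderings with phase delta before phase zeta, so phase zeta is not required to come first.

No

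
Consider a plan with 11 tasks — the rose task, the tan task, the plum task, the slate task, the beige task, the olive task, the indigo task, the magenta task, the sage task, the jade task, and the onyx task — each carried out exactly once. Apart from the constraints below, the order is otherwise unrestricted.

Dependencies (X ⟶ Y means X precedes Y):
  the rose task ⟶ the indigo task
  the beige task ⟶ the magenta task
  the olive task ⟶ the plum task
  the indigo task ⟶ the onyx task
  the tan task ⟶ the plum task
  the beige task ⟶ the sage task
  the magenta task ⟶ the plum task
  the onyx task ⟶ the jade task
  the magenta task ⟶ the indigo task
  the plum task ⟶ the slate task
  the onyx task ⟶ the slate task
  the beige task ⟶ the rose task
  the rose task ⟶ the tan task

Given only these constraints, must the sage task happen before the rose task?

No

No chain of constraints connects the sage task to the rose task in either direction.
So the sage task can come before the rose task or after — it is not forced.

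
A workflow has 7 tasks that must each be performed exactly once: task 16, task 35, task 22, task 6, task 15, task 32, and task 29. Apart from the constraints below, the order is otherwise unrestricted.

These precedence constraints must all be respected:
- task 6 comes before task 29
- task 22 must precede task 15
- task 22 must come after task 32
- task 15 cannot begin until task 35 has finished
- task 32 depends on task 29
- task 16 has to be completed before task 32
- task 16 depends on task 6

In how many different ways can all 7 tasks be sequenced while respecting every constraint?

12

The tasks with no prerequisites are task 35, task 6; any of them can be placed first.
Counting all ways to extend the partial order to a total order gives 12.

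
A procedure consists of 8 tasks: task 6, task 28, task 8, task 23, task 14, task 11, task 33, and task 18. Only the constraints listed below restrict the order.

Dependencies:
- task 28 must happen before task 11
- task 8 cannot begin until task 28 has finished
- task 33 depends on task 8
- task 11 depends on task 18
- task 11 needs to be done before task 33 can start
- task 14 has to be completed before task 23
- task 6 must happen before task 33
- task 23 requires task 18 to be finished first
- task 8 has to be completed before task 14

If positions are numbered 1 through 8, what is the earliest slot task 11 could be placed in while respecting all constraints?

3

Every task that must precede task 11 has to come before it. Tracing all chains that end at task 11, those tasks are: task 28, task 18 — 2 in total.
So at minimum 2 tasks come before task 11, putting task 11 no earlier than position 3. That position is achievable by scheduling exactly those predecessors first.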